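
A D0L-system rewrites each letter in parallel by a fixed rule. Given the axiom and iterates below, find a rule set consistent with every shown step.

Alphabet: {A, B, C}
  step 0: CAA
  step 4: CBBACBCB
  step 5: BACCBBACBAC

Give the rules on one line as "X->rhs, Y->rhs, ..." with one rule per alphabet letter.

  step 4 ⇒ step 5: CBBACBCB ⇒ BA·C·C·B·BA·C·BA·C
    A ↦ B
    B ↦ C
    C ↦ BA

A->B, B->C, C->BA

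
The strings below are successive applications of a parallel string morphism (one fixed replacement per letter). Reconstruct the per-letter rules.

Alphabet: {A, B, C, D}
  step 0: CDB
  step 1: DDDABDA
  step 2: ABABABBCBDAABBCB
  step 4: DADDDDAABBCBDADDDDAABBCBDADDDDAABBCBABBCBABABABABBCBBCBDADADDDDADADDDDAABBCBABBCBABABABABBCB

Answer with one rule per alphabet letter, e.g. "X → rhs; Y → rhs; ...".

A->BCB, B->DA, C->DDD, D->AB

  step 1 ⇒ step 2: DDDABDA ⇒ AB·AB·AB·BCB·DA·AB·BCB
    A ↦ BCB
    B ↦ DA
    D ↦ AB
  step 0 ⇒ step 1: CDB ⇒ DDD·AB·DA
    C ↦ DDD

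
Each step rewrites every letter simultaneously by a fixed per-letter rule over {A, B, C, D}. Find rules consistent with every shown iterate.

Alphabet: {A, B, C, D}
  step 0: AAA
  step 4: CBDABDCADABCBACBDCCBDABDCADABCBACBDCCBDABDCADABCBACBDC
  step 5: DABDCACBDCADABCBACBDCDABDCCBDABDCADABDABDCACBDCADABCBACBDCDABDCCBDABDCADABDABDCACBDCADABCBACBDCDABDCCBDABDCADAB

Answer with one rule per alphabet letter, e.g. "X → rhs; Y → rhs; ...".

  step 4 ⇒ step 5: CBDABDCADABCBACBDCCBDABDCADABCBACBDCCBDABDCADABCBACBDC ⇒ DAB·DC·A·CB·DC·A·DAB·CB·A·CB·DC·DAB·DC·CB·DAB·DC·A·DAB·DAB·DC·A·CB·DC·A·DAB·CB·A·CB·DC·DAB·DC·CB·DAB·DC·A·DAB·DAB·DC·A·CB·DC·A·DAB·CB·A·CB·DC·DAB·DC·CB·DAB·DC·A·DAB
    A ↦ CB
    B ↦ DC
    C ↦ DAB
    D ↦ A

A->CB, B->DC, C->DAB, D->A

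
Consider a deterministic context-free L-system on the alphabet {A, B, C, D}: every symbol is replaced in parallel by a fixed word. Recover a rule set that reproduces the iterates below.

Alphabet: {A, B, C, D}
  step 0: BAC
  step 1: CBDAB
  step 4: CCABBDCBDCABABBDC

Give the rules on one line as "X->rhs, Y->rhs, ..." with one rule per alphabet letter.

  step 0 ⇒ step 1: BAC ⇒ C·BD·AB
    A ↦ BD
    B ↦ C
    C ↦ AB
    D ↦ C  (constrained at step 1)

A->BD, B->C, C->AB, D->C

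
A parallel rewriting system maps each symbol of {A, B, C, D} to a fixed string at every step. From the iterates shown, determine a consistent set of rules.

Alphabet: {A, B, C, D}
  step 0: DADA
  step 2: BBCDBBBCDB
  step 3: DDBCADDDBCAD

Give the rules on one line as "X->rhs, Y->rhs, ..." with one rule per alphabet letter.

A->BC, B->D, C->B, D->CA

  step 2 ⇒ step 3: BBCDBBBCDB ⇒ D·D·B·CA·D·D·D·B·CA·D
    B ↦ D
    C ↦ B
    D ↦ CA
    A ↦ BC  (constrained at step 0)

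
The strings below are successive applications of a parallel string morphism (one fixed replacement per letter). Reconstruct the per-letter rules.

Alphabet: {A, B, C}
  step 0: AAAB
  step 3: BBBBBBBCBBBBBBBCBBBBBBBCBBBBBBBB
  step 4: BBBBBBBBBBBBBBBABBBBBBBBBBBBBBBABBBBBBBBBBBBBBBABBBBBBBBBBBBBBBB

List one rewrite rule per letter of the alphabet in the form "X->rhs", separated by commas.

A->BC, B->BB, C->BA

  step 3 ⇒ step 4: BBBBBBBCBBBBBBBCBBBBBBBCBBBBBBBB ⇒ BB·BB·BB·BB·BB·BB·BB·BA·BB·BB·BB·BB·BB·BB·BB·BA·BB·BB·BB·BB·BB·BB·BB·BA·BB·BB·BB·BB·BB·BB·BB·BB
    B ↦ BB
    C ↦ BA
    A ↦ BC  (constrained at step 0)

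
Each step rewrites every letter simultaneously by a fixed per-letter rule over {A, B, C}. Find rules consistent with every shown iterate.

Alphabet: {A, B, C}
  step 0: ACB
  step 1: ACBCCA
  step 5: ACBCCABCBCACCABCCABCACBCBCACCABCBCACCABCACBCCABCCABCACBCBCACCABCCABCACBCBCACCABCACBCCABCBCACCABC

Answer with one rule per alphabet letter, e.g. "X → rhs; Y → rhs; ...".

  step 0 ⇒ step 1: ACB ⇒ AC·BC·CA
    A ↦ AC
    B ↦ CA
    C ↦ BC

A->AC, B->CA, C->BC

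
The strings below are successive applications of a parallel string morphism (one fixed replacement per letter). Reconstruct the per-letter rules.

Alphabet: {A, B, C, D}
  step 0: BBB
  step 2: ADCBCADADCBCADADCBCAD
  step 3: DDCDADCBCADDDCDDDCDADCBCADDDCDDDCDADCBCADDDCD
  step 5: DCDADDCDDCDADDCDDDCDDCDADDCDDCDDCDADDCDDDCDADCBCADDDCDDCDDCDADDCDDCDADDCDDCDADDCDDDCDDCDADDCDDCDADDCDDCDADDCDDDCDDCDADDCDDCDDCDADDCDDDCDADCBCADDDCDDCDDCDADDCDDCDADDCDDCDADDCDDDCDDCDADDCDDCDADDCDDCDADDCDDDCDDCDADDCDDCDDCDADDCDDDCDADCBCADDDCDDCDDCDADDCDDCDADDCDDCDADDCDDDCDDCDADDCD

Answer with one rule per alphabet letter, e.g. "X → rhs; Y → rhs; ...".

  step 2 ⇒ step 3: ADCBCADADCBCADADCBCAD ⇒ D·DCD·AD·CBC·AD·D·DCD·D·DCD·AD·CBC·AD·D·DCD·D·DCD·AD·CBC·AD·D·DCD
    A ↦ D
    B ↦ CBC
    C ↦ AD
    D ↦ DCD

A->D, B->CBC, C->AD, D->DCD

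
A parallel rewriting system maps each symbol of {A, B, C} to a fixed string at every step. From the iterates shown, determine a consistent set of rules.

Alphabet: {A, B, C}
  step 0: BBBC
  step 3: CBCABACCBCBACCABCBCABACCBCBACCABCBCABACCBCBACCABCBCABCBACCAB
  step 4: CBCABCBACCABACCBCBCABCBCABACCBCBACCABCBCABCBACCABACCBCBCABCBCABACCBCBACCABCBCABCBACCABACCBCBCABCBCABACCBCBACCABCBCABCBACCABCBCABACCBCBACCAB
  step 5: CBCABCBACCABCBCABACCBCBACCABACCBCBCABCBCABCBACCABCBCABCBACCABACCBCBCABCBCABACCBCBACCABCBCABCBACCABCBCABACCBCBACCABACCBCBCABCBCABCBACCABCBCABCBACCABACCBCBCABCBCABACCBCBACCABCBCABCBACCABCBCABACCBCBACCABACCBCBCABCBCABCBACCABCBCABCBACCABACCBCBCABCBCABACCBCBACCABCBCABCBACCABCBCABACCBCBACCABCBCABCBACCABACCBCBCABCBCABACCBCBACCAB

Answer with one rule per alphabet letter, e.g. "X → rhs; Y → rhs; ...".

  step 4 ⇒ step 5: CBCABCBACCABACCBCBCABCBCABACCBCBACCABCBCABCBACCABACCBCBCABCBCABACCBCBACCABCBCABCBACCABACCBCBCABCBCABACCBCBACCABCBCABCBACCABCBCABACCBCBACCAB ⇒ CB·CAB·CB·AC·CAB·CB·CAB·AC·CB·CB·AC·CAB·AC·CB·CB·CAB·CB·CAB·CB·AC·CAB·CB·CAB·CB·AC·CAB·AC·CB·CB·CAB·CB·CAB·AC·CB·CB·AC·CAB·CB·CAB·CB·AC·CAB·CB·CAB·AC·CB·CB·AC·CAB·AC·CB·CB·CAB·CB·CAB·CB·AC·CAB·CB·CAB·CB·AC·CAB·AC·CB·CB·CAB·CB·CAB·AC·CB·CB·AC·CAB·CB·CAB·CB·AC·CAB·CB·CAB·AC·CB·CB·AC·CAB·AC·CB·CB·CAB·CB·CAB·CB·AC·CAB·CB·CAB·CB·AC·CAB·AC·CB·CB·CAB·CB·CAB·AC·CB·CB·AC·CAB·CB·CAB·CB·AC·CAB·CB·CAB·AC·CB·CB·AC·CAB·CB·CAB·CB·AC·CAB·AC·CB·CB·CAB·CB·CAB·AC·CB·CB·AC·CAB
    A ↦ AC
    B ↦ CAB
    C ↦ CB

A->AC, B->CAB, C->CB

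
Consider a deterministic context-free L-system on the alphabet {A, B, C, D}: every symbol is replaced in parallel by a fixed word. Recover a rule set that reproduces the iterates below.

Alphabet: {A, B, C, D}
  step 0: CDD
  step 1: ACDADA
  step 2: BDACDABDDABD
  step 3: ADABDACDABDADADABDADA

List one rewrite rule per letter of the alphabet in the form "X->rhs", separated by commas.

  step 2 ⇒ step 3: BDACDABDDABD ⇒ A·DA·BD·AC·DA·BD·A·DA·DA·BD·A·DA
    A ↦ BD
    B ↦ A
    C ↦ AC
    D ↦ DA

A->BD, B->A, C->AC, D->DA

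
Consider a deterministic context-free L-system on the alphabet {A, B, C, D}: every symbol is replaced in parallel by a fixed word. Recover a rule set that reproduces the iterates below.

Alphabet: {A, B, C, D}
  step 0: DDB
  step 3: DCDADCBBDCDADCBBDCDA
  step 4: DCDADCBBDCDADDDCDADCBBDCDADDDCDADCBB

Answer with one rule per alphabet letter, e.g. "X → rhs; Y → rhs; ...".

  step 3 ⇒ step 4: DCDADCBBDCDADCBBDCDA ⇒ DC·DA·DC·BB·DC·DA·D·D·DC·DA·DC·BB·DC·DA·D·D·DC·DA·DC·BB
    A ↦ BB
    B ↦ D
    C ↦ DA
    D ↦ DC

A->BB, B->D, C->DA, D->DC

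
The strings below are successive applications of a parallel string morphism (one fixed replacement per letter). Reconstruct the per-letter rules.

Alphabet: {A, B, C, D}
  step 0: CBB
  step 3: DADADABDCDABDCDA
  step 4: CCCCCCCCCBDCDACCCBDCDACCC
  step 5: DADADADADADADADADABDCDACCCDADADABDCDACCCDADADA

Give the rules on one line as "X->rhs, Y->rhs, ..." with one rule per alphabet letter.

A->CC, B->BD, C->DA, D->C

  step 4 ⇒ step 5: CCCCCCCCCBDCDACCCBDCDACCC ⇒ DA·DA·DA·DA·DA·DA·DA·DA·DA·BD·C·DA·C·CC·DA·DA·DA·BD·C·DA·C·CC·DA·DA·DA
    A ↦ CC
    B ↦ BD
    C ↦ DA
    D ↦ C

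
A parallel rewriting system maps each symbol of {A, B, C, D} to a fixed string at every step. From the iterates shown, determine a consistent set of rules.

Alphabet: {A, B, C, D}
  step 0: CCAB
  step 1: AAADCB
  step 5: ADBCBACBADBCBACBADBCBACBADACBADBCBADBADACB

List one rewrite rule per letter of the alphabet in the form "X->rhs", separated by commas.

A->AD, B->CB, C->A, D->B

  step 0 ⇒ step 1: CCAB ⇒ A·A·AD·CB
    A ↦ AD
    B ↦ CB
    C ↦ A
    D ↦ B  (constrained at step 1)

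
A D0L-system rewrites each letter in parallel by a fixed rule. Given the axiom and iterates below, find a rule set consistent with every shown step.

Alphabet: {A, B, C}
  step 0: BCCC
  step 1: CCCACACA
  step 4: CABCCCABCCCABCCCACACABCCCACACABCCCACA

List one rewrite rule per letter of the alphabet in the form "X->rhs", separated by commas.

  step 0 ⇒ step 1: BCCC ⇒ CC·CA·CA·CA
    B ↦ CC
    C ↦ CA
    A ↦ B  (constrained at step 1)

A->B, B->CC, C->CA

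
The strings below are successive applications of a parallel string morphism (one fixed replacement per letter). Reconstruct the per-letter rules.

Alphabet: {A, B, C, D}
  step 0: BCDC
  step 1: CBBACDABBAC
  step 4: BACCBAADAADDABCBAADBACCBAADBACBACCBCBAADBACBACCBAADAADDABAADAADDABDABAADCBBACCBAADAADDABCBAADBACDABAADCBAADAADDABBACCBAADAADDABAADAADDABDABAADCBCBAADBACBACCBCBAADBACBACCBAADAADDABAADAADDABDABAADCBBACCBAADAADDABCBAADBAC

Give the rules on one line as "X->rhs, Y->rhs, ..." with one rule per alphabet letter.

  step 0 ⇒ step 1: BCDC ⇒ CB·BAC·DAB·BAC
    B ↦ CB
    C ↦ BAC
    D ↦ DAB
    A ↦ AAD  (constrained at step 1)

A->AAD, B->CB, C->BAC, D->DAB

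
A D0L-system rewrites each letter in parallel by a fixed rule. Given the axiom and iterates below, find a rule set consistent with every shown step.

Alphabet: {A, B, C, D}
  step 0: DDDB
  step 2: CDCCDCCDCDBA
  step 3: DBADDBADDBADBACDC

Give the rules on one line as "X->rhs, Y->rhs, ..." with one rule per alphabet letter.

  step 2 ⇒ step 3: CDCCDCCDCDBA ⇒ D·BA·D·D·BA·D·D·BA·D·BA·CD·C
    A ↦ C
    B ↦ CD
    C ↦ D
    D ↦ BA

A->C, B->CD, C->D, D->BA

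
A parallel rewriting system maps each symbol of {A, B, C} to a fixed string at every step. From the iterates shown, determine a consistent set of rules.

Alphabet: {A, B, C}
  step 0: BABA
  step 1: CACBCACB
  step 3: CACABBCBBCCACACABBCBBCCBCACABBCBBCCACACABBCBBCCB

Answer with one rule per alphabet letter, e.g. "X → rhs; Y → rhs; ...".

  step 0 ⇒ step 1: BABA ⇒ CA·CB·CA·CB
    A ↦ CB
    B ↦ CA
    C ↦ BBC  (constrained at step 1)

A->CB, B->CA, C->BBC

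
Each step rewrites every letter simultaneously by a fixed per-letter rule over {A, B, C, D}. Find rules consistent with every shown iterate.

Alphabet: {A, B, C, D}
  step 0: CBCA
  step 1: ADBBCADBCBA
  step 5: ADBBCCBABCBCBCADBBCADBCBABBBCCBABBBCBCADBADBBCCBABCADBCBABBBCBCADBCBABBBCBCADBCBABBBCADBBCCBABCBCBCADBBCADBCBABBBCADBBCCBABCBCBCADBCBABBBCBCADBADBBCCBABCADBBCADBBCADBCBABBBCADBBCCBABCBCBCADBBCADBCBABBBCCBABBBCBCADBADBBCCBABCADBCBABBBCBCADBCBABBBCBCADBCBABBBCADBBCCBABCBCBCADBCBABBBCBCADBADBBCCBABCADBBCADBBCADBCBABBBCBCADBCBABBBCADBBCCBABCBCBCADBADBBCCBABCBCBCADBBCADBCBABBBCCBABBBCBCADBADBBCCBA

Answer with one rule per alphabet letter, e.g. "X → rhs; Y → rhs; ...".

A->CBA, B->BC, C->ADB, D->BB

  step 0 ⇒ step 1: CBCA ⇒ ADB·BC·ADB·CBA
    A ↦ CBA
    B ↦ BC
    C ↦ ADB
    D ↦ BB  (constrained at step 1)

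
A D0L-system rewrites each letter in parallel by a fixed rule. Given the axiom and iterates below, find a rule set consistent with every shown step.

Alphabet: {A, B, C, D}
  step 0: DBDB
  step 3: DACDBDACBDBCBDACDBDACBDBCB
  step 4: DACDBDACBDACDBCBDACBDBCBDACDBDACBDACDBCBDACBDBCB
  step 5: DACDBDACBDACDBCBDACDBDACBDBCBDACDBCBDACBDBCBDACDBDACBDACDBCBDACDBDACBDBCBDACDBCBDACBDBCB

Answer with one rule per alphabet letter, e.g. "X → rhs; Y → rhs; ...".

A->C, B->CB, C->DB, D->DA

  step 4 ⇒ step 5: DACDBDACBDACDBCBDACBDBCBDACDBDACBDACDBCBDACBDBCB ⇒ DA·C·DB·DA·CB·DA·C·DB·CB·DA·C·DB·DA·CB·DB·CB·DA·C·DB·CB·DA·CB·DB·CB·DA·C·DB·DA·CB·DA·C·DB·CB·DA·C·DB·DA·CB·DB·CB·DA·C·DB·CB·DA·CB·DB·CB
    A ↦ C
    B ↦ CB
    C ↦ DB
    D ↦ DA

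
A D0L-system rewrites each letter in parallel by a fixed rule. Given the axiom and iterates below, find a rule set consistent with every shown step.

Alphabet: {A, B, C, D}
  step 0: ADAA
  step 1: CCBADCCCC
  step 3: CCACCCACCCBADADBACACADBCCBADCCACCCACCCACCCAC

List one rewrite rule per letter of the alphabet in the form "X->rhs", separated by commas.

  step 0 ⇒ step 1: ADAA ⇒ CC·BAD·CC·CC
    A ↦ CC
    D ↦ BAD
    B ↦ ADB  (constrained at step 1)
    C ↦ AC  (constrained at step 1)

A->CC, B->ADB, C->AC, D->BAD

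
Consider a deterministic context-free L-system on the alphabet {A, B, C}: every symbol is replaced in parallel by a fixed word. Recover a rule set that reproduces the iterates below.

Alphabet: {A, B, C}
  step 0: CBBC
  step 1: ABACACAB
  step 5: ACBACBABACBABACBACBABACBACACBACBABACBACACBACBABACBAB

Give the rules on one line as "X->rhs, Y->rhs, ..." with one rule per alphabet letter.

A->B, B->AC, C->AB

  step 0 ⇒ step 1: CBBC ⇒ AB·AC·AC·AB
    B ↦ AC
    C ↦ AB
    A ↦ B  (constrained at step 1)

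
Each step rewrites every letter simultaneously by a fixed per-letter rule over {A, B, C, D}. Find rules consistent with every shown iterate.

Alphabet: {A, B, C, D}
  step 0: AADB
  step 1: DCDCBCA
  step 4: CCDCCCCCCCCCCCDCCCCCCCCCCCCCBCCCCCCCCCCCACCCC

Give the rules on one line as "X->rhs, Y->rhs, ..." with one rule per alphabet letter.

  step 0 ⇒ step 1: AADB ⇒ DC·DC·B·CA
    A ↦ DC
    B ↦ CA
    D ↦ B
    C ↦ CC  (constrained at step 1)

A->DC, B->CA, C->CC, D->B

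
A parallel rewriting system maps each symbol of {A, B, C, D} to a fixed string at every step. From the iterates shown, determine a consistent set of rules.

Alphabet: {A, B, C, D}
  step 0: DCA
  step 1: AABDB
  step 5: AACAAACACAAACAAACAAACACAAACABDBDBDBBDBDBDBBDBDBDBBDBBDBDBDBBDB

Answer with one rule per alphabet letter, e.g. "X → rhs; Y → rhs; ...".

  step 0 ⇒ step 1: DCA ⇒ AA·B·DB
    A ↦ DB
    C ↦ B
    D ↦ AA
    B ↦ CA  (constrained at step 1)

A->DB, B->CA, C->B, D->AA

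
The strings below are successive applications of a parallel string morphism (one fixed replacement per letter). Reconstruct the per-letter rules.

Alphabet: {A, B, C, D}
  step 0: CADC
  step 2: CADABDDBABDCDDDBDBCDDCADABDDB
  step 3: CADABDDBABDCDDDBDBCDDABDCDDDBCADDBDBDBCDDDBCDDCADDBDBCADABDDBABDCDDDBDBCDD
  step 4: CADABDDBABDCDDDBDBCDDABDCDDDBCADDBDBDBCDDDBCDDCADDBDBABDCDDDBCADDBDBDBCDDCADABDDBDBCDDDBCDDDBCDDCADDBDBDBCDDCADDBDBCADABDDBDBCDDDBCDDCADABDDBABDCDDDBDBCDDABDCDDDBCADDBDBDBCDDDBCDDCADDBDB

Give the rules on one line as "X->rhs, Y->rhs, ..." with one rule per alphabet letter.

A->ABD, B->CDD, C->CAD, D->DB

  step 3 ⇒ step 4: CADABDDBABDCDDDBDBCDDABDCDDDBCADDBDBDBCDDDBCDDCADDBDBCADABDDBABDCDDDBDBCDD ⇒ CAD·ABD·DB·ABD·CDD·DB·DB·CDD·ABD·CDD·DB·CAD·DB·DB·DB·CDD·DB·CDD·CAD·DB·DB·ABD·CDD·DB·CAD·DB·DB·DB·CDD·CAD·ABD·DB·DB·CDD·DB·CDD·DB·CDD·CAD·DB·DB·DB·CDD·CAD·DB·DB·CAD·ABD·DB·DB·CDD·DB·CDD·CAD·ABD·DB·ABD·CDD·DB·DB·CDD·ABD·CDD·DB·CAD·DB·DB·DB·CDD·DB·CDD·CAD·DB·DB
    A ↦ ABD
    B ↦ CDD
    C ↦ CAD
    D ↦ DB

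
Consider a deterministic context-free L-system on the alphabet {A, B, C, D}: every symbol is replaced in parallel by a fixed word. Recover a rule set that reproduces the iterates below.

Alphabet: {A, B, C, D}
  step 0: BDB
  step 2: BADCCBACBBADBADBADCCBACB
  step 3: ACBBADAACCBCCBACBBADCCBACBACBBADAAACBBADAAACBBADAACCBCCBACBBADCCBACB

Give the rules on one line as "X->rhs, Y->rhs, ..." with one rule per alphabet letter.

A->BAD, B->ACB, C->CCB, D->AA

  step 2 ⇒ step 3: BADCCBACBBADBADBADCCBACB ⇒ ACB·BAD·AA·CCB·CCB·ACB·BAD·CCB·ACB·ACB·BAD·AA·ACB·BAD·AA·ACB·BAD·AA·CCB·CCB·ACB·BAD·CCB·ACB
    A ↦ BAD
    B ↦ ACB
    C ↦ CCB
    D ↦ AA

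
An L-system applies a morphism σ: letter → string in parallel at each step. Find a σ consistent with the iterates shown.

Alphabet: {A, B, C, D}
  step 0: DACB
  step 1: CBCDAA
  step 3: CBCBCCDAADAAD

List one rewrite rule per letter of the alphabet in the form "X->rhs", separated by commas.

A->BC, B->AA, C->D, D->C

  step 0 ⇒ step 1: DACB ⇒ C·BC·D·AA
    A ↦ BC
    B ↦ AA
    C ↦ D
    D ↦ C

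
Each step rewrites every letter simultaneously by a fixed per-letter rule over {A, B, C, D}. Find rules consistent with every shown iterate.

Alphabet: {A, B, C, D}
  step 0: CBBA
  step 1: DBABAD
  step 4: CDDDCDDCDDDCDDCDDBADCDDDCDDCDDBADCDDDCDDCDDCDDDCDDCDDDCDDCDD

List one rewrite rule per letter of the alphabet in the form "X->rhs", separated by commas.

  step 0 ⇒ step 1: CBBA ⇒ D·BA·BA·D
    A ↦ D
    B ↦ BA
    C ↦ D
    D ↦ CDD  (constrained at step 1)

A->D, B->BA, C->D, D->CDD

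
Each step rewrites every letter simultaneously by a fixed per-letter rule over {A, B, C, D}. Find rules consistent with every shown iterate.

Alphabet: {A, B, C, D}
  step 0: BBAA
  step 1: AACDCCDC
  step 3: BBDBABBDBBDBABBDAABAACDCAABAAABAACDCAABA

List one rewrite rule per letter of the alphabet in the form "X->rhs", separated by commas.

A->CDC, B->A, C->BBD, D->BA

  step 0 ⇒ step 1: BBAA ⇒ A·A·CDC·CDC
    A ↦ CDC
    B ↦ A
    C ↦ BBD  (constrained at step 1)
    D ↦ BA  (constrained at step 1)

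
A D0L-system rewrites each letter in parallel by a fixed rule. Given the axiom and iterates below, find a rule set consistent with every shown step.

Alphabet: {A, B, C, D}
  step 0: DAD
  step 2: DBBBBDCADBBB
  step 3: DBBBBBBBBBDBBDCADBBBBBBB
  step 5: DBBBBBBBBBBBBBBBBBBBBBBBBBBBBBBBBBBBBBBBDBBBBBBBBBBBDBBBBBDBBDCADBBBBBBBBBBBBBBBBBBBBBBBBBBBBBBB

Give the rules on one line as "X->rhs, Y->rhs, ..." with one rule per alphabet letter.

  step 2 ⇒ step 3: DBBBBDCADBBB ⇒ DB·BB·BB·BB·BB·DB·BD·CA·DB·BB·BB·BB
    A ↦ CA
    B ↦ BB
    C ↦ BD
    D ↦ DB

A->CA, B->BB, C->BD, D->DB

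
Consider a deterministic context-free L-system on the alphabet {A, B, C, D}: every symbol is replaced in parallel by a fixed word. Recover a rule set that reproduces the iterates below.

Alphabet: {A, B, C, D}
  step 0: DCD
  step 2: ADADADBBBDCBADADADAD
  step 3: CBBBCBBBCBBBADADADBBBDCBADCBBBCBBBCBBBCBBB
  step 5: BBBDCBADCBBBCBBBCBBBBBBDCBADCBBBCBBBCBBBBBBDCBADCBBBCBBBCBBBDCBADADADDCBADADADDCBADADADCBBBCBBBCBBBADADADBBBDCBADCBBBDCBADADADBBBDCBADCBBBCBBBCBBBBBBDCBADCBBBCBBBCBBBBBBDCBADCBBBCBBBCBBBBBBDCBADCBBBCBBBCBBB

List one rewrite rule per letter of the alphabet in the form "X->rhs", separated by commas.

  step 2 ⇒ step 3: ADADADBBBDCBADADADAD ⇒ C·BBB·C·BBB·C·BBB·AD·AD·AD·BBB·DCB·AD·C·BBB·C·BBB·C·BBB·C·BBB
    A ↦ C
    B ↦ AD
    C ↦ DCB
    D ↦ BBB

A->C, B->AD, C->DCB, D->BBB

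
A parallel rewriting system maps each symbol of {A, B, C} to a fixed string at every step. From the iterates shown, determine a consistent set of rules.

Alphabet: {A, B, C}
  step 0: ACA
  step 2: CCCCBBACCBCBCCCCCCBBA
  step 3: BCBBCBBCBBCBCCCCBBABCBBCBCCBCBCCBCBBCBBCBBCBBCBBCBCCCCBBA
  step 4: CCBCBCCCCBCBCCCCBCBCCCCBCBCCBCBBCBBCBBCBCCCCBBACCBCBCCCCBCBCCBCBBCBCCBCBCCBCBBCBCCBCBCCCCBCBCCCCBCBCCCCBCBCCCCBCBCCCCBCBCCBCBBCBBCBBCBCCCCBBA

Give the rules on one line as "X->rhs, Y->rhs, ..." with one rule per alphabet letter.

  step 3 ⇒ step 4: BCBBCBBCBBCBCCCCBBABCBBCBCCBCBCCBCBBCBBCBBCBBCBBCBCCCCBBA ⇒ CC·BCB·CC·CC·BCB·CC·CC·BCB·CC·CC·BCB·CC·BCB·BCB·BCB·BCB·CC·CC·BBA·CC·BCB·CC·CC·BCB·CC·BCB·BCB·CC·BCB·CC·BCB·BCB·CC·BCB·CC·CC·BCB·CC·CC·BCB·CC·CC·BCB·CC·CC·BCB·CC·CC·BCB·CC·BCB·BCB·BCB·BCB·CC·CC·BBA
    A ↦ BBA
    B ↦ CC
    C ↦ BCB

A->BBA, B->CC, C->BCB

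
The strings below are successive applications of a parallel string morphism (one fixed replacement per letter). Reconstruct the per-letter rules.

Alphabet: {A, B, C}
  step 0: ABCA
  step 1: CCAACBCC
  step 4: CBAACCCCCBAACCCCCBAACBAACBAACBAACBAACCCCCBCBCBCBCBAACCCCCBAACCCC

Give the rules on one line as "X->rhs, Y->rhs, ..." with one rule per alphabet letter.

  step 0 ⇒ step 1: ABCA ⇒ CC·AA·CB·CC
    A ↦ CC
    B ↦ AA
    C ↦ CB

A->CC, B->AA, C->CB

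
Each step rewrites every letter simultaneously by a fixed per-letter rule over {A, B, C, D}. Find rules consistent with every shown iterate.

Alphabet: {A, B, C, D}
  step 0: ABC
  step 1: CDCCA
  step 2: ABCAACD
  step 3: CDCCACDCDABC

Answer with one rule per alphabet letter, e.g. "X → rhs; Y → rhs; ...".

  step 2 ⇒ step 3: ABCAACD ⇒ CD·CC·A·CD·CD·A·BC
    A ↦ CD
    B ↦ CC
    C ↦ A
    D ↦ BC

A->CD, B->CC, C->A, D->BC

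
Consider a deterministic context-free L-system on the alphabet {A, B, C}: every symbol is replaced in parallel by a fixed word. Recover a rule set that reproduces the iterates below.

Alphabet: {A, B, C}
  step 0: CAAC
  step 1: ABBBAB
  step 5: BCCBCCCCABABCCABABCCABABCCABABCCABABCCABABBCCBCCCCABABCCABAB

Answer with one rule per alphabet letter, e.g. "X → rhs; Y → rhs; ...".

  step 0 ⇒ step 1: CAAC ⇒ AB·B·B·AB
    A ↦ B
    C ↦ AB
    B ↦ CC  (constrained at step 1)

A->B, B->CC, C->AB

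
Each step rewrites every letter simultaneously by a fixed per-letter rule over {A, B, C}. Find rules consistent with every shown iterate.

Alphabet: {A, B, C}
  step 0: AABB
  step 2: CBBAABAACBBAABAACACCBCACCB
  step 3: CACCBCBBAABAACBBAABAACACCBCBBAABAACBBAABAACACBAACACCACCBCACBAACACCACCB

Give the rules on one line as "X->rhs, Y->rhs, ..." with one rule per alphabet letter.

  step 2 ⇒ step 3: CBBAABAACBBAABAACACCBCACCB ⇒ CAC·CB·CB·BAA·BAA·CB·BAA·BAA·CAC·CB·CB·BAA·BAA·CB·BAA·BAA·CAC·BAA·CAC·CAC·CB·CAC·BAA·CAC·CAC·CB
    A ↦ BAA
    B ↦ CB
    C ↦ CAC

A->BAA, B->CB, C->CAC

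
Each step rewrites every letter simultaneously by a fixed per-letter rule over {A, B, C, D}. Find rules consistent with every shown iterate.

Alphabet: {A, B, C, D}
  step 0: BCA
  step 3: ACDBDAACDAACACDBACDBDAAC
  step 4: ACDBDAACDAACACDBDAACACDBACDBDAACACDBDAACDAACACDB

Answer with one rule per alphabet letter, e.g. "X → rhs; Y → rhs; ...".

  step 3 ⇒ step 4: ACDBDAACDAACACDBACDBDAAC ⇒ AC·DB·DA·AC·DA·AC·AC·DB·DA·AC·AC·DB·AC·DB·DA·AC·AC·DB·DA·AC·DA·AC·AC·DB
    A ↦ AC
    B ↦ AC
    C ↦ DB
    D ↦ DA

A->AC, B->AC, C->DB, D->DA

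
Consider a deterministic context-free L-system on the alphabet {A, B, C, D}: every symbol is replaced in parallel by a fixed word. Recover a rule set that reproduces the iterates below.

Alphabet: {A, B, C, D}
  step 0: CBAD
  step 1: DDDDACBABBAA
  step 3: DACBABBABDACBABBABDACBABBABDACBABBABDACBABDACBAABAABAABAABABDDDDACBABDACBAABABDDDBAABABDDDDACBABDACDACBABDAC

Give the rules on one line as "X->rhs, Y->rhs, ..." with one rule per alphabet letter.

A->BAB, B->DAC, C->DDD, D->BAA

  step 0 ⇒ step 1: CBAD ⇒ DDD·DAC·BAB·BAA
    A ↦ BAB
    B ↦ DAC
    C ↦ DDD
    D ↦ BAA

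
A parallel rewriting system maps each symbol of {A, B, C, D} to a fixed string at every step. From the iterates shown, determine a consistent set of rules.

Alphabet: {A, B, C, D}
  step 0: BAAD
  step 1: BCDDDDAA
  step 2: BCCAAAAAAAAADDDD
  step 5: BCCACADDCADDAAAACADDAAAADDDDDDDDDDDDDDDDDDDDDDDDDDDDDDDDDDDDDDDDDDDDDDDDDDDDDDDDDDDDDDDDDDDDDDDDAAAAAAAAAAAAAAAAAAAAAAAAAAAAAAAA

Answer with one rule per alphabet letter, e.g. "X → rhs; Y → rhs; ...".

A->DD, B->BC, C->CA, D->AA

  step 1 ⇒ step 2: BCDDDDAA ⇒ BC·CA·AA·AA·AA·AA·DD·DD
    A ↦ DD
    B ↦ BC
    C ↦ CA
    D ↦ AA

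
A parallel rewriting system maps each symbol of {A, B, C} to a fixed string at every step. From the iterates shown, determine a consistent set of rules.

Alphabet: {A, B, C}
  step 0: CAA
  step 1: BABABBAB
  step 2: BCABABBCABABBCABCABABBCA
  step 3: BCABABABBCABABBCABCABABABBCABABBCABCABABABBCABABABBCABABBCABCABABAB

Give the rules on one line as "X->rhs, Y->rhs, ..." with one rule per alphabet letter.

  step 2 ⇒ step 3: BCABABBCABABBCABCABABBCA ⇒ BCA·BA·BAB·BCA·BAB·BCA·BCA·BA·BAB·BCA·BAB·BCA·BCA·BA·BAB·BCA·BA·BAB·BCA·BAB·BCA·BCA·BA·BAB
    A ↦ BAB
    B ↦ BCA
    C ↦ BA

A->BAB, B->BCA, C->BA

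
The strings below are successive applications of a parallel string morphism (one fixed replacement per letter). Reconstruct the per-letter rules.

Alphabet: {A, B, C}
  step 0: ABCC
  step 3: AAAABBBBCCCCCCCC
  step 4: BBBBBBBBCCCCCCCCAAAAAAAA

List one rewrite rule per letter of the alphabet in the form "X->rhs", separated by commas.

  step 3 ⇒ step 4: AAAABBBBCCCCCCCC ⇒ BB·BB·BB·BB·CC·CC·CC·CC·A·A·A·A·A·A·A·A
    A ↦ BB
    B ↦ CC
    C ↦ A

A->BB, B->CC, C->A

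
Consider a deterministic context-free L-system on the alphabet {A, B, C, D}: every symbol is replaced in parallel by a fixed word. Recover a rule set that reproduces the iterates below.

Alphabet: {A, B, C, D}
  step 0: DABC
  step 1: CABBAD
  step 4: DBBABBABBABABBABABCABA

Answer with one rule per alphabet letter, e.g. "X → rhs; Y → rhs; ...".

  step 0 ⇒ step 1: DABC ⇒ CA·B·BA·D
    A ↦ B
    B ↦ BA
    C ↦ D
    D ↦ CA

A->B, B->BA, C->D, D->CA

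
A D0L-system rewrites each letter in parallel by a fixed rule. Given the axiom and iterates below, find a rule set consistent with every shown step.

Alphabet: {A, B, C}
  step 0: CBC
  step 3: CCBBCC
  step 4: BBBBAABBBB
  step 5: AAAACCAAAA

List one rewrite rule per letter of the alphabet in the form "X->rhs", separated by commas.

A->C, B->A, C->BB

  step 4 ⇒ step 5: BBBBAABBBB ⇒ A·A·A·A·C·C·A·A·A·A
    A ↦ C
    B ↦ A
  step 3 ⇒ step 4: CCBBCC ⇒ BB·BB·A·A·BB·BB
    C ↦ BB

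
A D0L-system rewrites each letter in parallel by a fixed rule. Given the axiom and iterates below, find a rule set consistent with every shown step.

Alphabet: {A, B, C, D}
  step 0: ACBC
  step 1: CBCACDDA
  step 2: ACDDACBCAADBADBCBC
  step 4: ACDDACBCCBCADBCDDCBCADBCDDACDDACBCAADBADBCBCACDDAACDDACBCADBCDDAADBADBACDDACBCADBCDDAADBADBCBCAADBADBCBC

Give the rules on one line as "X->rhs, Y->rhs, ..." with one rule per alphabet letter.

  step 1 ⇒ step 2: CBCACDDA ⇒ A·CDD·A·CBC·A·ADB·ADB·CBC
    A ↦ CBC
    B ↦ CDD
    C ↦ A
    D ↦ ADB

A->CBC, B->CDD, C->A, D->ADB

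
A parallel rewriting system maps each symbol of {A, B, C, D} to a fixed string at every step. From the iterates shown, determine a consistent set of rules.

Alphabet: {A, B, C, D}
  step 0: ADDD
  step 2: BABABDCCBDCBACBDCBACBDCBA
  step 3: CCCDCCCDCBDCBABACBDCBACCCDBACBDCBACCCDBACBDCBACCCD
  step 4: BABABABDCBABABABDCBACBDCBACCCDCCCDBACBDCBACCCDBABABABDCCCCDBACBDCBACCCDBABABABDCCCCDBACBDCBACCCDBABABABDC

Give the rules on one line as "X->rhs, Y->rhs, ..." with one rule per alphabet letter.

A->CCD, B->C, C->BA, D->BDC

  step 3 ⇒ step 4: CCCDCCCDCBDCBABACBDCBACCCDBACBDCBACCCDBACBDCBACCCD ⇒ BA·BA·BA·BDC·BA·BA·BA·BDC·BA·C·BDC·BA·C·CCD·C·CCD·BA·C·BDC·BA·C·CCD·BA·BA·BA·BDC·C·CCD·BA·C·BDC·BA·C·CCD·BA·BA·BA·BDC·C·CCD·BA·C·BDC·BA·C·CCD·BA·BA·BA·BDC
    A ↦ CCD
    B ↦ C
    C ↦ BA
    D ↦ BDC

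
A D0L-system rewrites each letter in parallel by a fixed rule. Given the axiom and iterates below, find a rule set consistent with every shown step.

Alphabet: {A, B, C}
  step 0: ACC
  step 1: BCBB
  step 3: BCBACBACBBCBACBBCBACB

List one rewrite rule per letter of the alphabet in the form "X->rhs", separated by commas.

  step 0 ⇒ step 1: ACC ⇒ BC·B·B
    A ↦ BC
    C ↦ B
    B ↦ ACB  (constrained at step 1)

A->BC, B->ACB, C->B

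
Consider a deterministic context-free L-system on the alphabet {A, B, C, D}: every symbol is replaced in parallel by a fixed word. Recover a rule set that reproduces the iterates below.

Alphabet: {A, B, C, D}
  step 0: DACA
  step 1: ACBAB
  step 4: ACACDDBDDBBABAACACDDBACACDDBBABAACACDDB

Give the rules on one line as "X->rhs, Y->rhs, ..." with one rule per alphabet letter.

  step 0 ⇒ step 1: DACA ⇒ AC·B·A·B
    A ↦ B
    C ↦ A
    D ↦ AC
    B ↦ DDB  (constrained at step 1)

A->B, B->DDB, C->A, D->AC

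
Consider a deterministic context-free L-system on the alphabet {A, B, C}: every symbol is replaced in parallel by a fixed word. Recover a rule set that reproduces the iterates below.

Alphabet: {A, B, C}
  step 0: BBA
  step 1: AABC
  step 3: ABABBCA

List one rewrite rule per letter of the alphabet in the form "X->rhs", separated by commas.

A->BC, B->A, C->B

  step 0 ⇒ step 1: BBA ⇒ A·A·BC
    A ↦ BC
    B ↦ A
    C ↦ B  (constrained at step 1)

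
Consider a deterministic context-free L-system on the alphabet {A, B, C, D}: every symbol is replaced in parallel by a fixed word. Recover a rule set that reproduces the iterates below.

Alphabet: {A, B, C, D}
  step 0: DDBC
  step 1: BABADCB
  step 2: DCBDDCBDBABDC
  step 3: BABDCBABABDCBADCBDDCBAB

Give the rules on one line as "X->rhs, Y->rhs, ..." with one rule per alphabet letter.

  step 2 ⇒ step 3: DCBDDCBDBABDC ⇒ BA·B·DC·BA·BA·B·DC·BA·DC·BD·DC·BA·B
    A ↦ BD
    B ↦ DC
    C ↦ B
    D ↦ BA

A->BD, B->DC, C->B, D->BA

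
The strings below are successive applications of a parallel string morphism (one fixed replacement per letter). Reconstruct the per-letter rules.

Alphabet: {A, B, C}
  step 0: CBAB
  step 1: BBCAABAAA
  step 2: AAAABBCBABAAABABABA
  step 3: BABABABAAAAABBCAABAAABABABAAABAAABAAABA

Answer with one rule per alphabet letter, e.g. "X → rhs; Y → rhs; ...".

  step 2 ⇒ step 3: AAAABBCBABAAABABABA ⇒ BA·BA·BA·BA·AA·AA·BBC·AA·BA·AA·BA·BA·BA·AA·BA·AA·BA·AA·BA
    A ↦ BA
    B ↦ AA
    C ↦ BBC

A->BA, B->AA, C->BBC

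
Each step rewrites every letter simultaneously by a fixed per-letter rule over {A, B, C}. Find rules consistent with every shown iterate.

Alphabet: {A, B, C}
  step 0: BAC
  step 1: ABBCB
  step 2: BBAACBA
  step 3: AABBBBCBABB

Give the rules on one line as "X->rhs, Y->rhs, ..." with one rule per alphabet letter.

A->BB, B->A, C->CB

  step 2 ⇒ step 3: BBAACBA ⇒ A·A·BB·BB·CB·A·BB
    A ↦ BB
    B ↦ A
    C ↦ CB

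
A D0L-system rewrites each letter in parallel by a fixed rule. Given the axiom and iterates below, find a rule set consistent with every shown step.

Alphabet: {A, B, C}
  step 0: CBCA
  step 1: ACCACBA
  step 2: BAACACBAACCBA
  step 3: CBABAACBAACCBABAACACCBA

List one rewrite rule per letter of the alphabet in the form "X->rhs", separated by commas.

A->BA, B->C, C->AC

  step 2 ⇒ step 3: BAACACBAACCBA ⇒ C·BA·BA·AC·BA·AC·C·BA·BA·AC·AC·C·BA
    A ↦ BA
    B ↦ C
    C ↦ AC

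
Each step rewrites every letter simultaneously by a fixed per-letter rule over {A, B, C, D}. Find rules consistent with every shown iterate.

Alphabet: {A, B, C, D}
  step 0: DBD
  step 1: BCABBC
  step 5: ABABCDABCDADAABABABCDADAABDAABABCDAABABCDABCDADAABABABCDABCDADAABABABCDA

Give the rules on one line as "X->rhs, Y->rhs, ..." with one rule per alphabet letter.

  step 0 ⇒ step 1: DBD ⇒ BC·AB·BC
    B ↦ AB
    D ↦ BC
    A ↦ DA  (constrained at step 1)
    C ↦ A  (constrained at step 1)

A->DA, B->AB, C->A, D->BC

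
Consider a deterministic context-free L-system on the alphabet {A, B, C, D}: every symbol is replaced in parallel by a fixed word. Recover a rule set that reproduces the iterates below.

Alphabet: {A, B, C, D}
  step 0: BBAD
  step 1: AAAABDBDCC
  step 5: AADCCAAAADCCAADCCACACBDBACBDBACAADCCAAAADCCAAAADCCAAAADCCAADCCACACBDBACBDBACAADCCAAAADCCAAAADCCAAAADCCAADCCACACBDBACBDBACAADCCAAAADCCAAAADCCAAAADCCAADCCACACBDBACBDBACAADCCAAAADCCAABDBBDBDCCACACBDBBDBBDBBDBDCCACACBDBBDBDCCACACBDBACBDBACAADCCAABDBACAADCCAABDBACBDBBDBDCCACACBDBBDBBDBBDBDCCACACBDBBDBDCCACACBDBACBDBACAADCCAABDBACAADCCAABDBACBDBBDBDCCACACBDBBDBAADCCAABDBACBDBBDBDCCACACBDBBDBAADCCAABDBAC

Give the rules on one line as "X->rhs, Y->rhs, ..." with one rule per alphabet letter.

  step 0 ⇒ step 1: BBAD ⇒ AA·AA·BDB·DCC
    A ↦ BDB
    B ↦ AA
    D ↦ DCC
    C ↦ AC  (constrained at step 1)

A->BDB, B->AA, C->AC, D->DCC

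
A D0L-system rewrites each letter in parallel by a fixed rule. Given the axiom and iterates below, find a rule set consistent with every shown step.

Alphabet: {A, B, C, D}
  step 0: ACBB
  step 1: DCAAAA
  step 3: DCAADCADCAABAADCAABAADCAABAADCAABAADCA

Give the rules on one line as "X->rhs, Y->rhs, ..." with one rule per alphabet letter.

  step 0 ⇒ step 1: ACBB ⇒ DCA·A·A·A
    A ↦ DCA
    B ↦ A
    C ↦ A
    D ↦ ABA  (constrained at step 1)

A->DCA, B->A, C->A, D->ABA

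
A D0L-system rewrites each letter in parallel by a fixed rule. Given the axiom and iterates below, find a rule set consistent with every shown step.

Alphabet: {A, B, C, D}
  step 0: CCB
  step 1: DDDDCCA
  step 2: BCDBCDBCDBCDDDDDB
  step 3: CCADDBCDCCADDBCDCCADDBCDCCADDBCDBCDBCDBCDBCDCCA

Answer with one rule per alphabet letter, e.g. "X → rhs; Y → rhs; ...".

  step 2 ⇒ step 3: BCDBCDBCDBCDDDDDB ⇒ CCA·DD·BCD·CCA·DD·BCD·CCA·DD·BCD·CCA·DD·BCD·BCD·BCD·BCD·BCD·CCA
    B ↦ CCA
    C ↦ DD
    D ↦ BCD
  step 1 ⇒ step 2: DDDDCCA ⇒ BCD·BCD·BCD·BCD·DD·DD·B
    A ↦ B

A->B, B->CCA, C->DD, D->BCD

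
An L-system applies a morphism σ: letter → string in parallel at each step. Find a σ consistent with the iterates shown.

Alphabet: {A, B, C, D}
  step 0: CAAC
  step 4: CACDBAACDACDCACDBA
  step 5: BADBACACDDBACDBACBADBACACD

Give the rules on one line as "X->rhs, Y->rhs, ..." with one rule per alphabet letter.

  step 4 ⇒ step 5: CACDBAACDACDCACDBA ⇒ BA·D·BA·C·AC·D·D·BA·C·D·BA·C·BA·D·BA·C·AC·D
    A ↦ D
    B ↦ AC
    C ↦ BA
    D ↦ C

A->D, B->AC, C->BA, D->C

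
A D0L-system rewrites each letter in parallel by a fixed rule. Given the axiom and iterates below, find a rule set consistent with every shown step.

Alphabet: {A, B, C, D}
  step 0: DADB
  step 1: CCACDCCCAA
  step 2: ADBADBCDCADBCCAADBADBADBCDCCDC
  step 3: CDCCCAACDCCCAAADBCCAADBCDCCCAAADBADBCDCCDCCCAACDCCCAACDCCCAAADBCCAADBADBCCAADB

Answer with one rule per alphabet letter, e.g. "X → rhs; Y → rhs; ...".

  step 2 ⇒ step 3: ADBADBCDCADBCCAADBADBADBCDCCDC ⇒ CDC·CCA·A·CDC·CCA·A·ADB·CCA·ADB·CDC·CCA·A·ADB·ADB·CDC·CDC·CCA·A·CDC·CCA·A·CDC·CCA·A·ADB·CCA·ADB·ADB·CCA·ADB
    A ↦ CDC
    B ↦ A
    C ↦ ADB
    D ↦ CCA

A->CDC, B->A, C->ADB, D->CCA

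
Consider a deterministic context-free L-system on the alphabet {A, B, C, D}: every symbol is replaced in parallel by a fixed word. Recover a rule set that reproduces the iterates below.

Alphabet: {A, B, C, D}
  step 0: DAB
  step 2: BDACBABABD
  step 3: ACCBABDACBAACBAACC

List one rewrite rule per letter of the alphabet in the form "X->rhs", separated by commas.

A->BA, B->AC, C->BD, D->C

  step 2 ⇒ step 3: BDACBABABD ⇒ AC·C·BA·BD·AC·BA·AC·BA·AC·C
    A ↦ BA
    B ↦ AC
    C ↦ BD
    D ↦ C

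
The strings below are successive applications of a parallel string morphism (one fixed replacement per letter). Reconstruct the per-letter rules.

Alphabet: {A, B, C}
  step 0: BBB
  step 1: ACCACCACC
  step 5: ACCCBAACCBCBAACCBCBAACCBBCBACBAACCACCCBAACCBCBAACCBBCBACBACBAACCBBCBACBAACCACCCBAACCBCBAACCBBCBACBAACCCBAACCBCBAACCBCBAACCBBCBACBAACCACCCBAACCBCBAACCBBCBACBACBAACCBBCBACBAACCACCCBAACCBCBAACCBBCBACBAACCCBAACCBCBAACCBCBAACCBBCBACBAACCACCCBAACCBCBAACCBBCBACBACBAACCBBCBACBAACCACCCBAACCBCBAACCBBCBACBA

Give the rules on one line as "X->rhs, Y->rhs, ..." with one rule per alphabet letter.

  step 0 ⇒ step 1: BBB ⇒ ACC·ACC·ACC
    B ↦ ACC
    A ↦ B  (constrained at step 1)
    C ↦ CBA  (constrained at step 1)

A->B, B->ACC, C->CBA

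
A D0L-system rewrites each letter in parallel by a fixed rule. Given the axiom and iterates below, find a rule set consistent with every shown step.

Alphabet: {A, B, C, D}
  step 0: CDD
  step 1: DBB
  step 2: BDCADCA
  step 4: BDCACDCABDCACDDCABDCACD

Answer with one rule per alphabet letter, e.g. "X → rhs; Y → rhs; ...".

  step 1 ⇒ step 2: DBB ⇒ B·DCA·DCA
    B ↦ DCA
    D ↦ B
    A ↦ CAC  (constrained at step 2)
  step 0 ⇒ step 1: CDD ⇒ D·B·B
    C ↦ D

A->CAC, B->DCA, C->D, D->B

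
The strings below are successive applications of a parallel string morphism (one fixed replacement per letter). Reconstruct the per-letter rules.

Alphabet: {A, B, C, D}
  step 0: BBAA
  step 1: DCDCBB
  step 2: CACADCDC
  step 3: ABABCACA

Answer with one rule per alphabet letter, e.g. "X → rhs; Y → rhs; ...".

  step 2 ⇒ step 3: CACADCDC ⇒ A·B·A·B·C·A·C·A
    A ↦ B
    C ↦ A
    D ↦ C
  step 0 ⇒ step 1: BBAA ⇒ DC·DC·B·B
    B ↦ DC

A->B, B->DC, C->A, D->C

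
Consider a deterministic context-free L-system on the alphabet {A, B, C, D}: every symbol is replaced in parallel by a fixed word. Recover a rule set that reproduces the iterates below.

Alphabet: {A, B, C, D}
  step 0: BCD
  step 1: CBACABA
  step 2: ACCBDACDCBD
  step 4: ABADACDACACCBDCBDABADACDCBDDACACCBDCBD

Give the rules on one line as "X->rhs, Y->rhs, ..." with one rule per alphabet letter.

A->D, B->CB, C->AC, D->ABA

  step 1 ⇒ step 2: CBACABA ⇒ AC·CB·D·AC·D·CB·D
    A ↦ D
    B ↦ CB
    C ↦ AC
  step 0 ⇒ step 1: BCD ⇒ CB·AC·ABA
    D ↦ ABA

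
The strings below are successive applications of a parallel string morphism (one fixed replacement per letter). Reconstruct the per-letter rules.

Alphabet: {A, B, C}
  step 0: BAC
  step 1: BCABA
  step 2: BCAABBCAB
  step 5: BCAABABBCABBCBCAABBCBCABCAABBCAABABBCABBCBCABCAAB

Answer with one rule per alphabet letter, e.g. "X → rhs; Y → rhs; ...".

  step 1 ⇒ step 2: BCABA ⇒ BC·A·AB·BC·AB
    A ↦ AB
    B ↦ BC
    C ↦ A

A->AB, B->BC, C->A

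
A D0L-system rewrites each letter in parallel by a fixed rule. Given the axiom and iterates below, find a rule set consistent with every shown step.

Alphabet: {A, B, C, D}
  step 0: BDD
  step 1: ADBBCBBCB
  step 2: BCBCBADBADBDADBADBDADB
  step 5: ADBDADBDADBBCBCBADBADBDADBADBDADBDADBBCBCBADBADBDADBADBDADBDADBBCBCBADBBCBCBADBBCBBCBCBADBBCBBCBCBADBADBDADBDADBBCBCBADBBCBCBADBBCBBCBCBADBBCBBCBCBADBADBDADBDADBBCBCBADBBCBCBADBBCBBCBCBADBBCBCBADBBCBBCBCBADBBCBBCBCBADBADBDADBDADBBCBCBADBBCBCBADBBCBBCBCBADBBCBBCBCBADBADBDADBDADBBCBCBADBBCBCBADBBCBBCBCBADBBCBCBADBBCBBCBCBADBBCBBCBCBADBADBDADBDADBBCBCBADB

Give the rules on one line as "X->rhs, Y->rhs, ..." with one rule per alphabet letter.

  step 1 ⇒ step 2: ADBBCBBCB ⇒ BC·BCB·ADB·ADB·D·ADB·ADB·D·ADB
    A ↦ BC
    B ↦ ADB
    C ↦ D
    D ↦ BCB

A->BC, B->ADB, C->D, D->BCB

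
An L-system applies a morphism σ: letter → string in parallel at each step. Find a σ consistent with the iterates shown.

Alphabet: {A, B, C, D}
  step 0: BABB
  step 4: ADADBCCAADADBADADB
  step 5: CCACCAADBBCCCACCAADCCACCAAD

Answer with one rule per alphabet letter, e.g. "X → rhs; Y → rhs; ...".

A->C, B->AD, C->B, D->CA

  step 4 ⇒ step 5: ADADBCCAADADBADADB ⇒ C·CA·C·CA·AD·B·B·C·C·CA·C·CA·AD·C·CA·C·CA·AD
    A ↦ C
    B ↦ AD
    C ↦ B
    D ↦ CA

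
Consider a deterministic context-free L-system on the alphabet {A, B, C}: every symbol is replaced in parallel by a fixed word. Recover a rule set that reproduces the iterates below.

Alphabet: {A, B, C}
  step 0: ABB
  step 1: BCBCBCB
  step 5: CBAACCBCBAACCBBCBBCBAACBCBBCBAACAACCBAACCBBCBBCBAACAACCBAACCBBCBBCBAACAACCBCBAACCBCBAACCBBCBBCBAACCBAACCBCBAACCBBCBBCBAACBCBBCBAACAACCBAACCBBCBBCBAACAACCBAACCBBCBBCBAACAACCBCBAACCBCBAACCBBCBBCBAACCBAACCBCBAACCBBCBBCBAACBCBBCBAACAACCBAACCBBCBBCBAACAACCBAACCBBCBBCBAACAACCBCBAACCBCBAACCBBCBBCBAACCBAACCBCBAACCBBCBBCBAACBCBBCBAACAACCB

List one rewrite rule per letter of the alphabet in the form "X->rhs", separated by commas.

A->BCB, B->CB, C->AAC

  step 0 ⇒ step 1: ABB ⇒ BCB·CB·CB
    A ↦ BCB
    B ↦ CB
    C ↦ AAC  (constrained at step 1)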